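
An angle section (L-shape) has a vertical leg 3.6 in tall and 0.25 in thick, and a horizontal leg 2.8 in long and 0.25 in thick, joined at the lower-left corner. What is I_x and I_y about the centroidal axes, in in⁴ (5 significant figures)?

Split into non-overlapping primitives; take the origin at the lower-left of the bounding box.
Vertical leg: 0.25 × 3.6, A = 0.9 in², y = 1.8 in, Ī = 0.972 in⁴.
Horizontal leg (remainder): 2.55 × 0.25, A = 0.6375 in², y = 0.125 in, Ī = 0.003320313 in⁴.
Centroid: ȳ = ΣA·y / ΣA = 1.105488 in.
Transfer each piece to the centroidal x-axis using Ī + A·d² with d = y − 1.105488:
  vertical leg: d = 0.6945122 in → contributes +1.406112 in⁴
  horizontal leg (remainder): d = -0.9804878 in → contributes +0.616185 in⁴
Total I = 2.022297 in⁴.
For the y-axis: x̄ = 0.7054878 in.
Repeating about the centroidal y-axis gives I_y = 1.081547 in⁴.

I_x ≈ 2.0223 in⁴, I_y ≈ 1.0815 in⁴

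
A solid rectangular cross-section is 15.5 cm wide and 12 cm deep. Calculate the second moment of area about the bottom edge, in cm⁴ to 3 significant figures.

The section: 15.5 × 12, A = 186 cm², y = 6 cm, Ī = 2 232 cm⁴.
Transfer it to a horizontal axis along the bottom face using Ī + A·d² with d = y − 0:
  the section: d = 6 cm → contributes +8 928 cm⁴
Total I = 8 928 cm⁴.

I_base ≈ 8930 cm⁴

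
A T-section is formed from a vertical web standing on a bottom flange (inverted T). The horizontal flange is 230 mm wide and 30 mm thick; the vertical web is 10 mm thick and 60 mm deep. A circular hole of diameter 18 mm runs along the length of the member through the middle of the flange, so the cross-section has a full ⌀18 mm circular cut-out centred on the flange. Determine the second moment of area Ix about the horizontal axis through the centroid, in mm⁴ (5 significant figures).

Ix ≈ 1.8067 × 10⁶ mm⁴

Split into non-overlapping primitives; take the origin at the lower-left of the bounding box.
Flange: 230 × 30, A = 6 900 mm², y = 15 mm, Ī = 517 500 mm⁴.
Web: 10 × 60, A = 600 mm², y = 60 mm, Ī = 180 000 mm⁴.
Hole (subtracted): ⌀18, A = 254.469 mm², y = 15 mm, Ī = 5152.997 mm⁴.
Centroid: ȳ = ΣA·y / ΣA = 18.72643 mm.
Transfer each piece to the horizontal axis through the centroid using Ī + A·d² with d = y − 18.72643:
  flange: d = -3.726435 mm → contributes +613315.6 mm⁴
  web: d = 41.27357 mm → contributes +1 202 104 mm⁴
  hole: d = -3.726435 mm → contributes −8686.635 mm⁴
Total I = 1 806 733 mm⁴.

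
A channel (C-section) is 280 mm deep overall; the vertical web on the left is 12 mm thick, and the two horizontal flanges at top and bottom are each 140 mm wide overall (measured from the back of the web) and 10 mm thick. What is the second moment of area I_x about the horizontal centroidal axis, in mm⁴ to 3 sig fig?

I_x ≈ 6.86 × 10⁷ mm⁴

Treat the section as a set of non-overlapping primitives; coordinates are from the bounding-box lower-left.
Web: 12 × 280, A = 3 360 mm², y = 140 mm, Ī = 21 952 000 mm⁴.
Top flange (beyond web): 128 × 10, A = 1 280 mm², y = 275 mm, Ī = 10 667 mm⁴.
Bottom flange (beyond web): 128 × 10, A = 1 280 mm², y = 5 mm, Ī = 10 667 mm⁴.
By symmetry the centroid is at mid-height, ȳ = 140 mm.
Transfer each piece to the horizontal centroidal axis using Ī + A·d² with d = y − 140:
  web: d = 0 mm → contributes +21 952 000 mm⁴
  top flange (beyond web): d = 135 mm → contributes +23 338 667 mm⁴
  bottom flange (beyond web): d = -135 mm → contributes +23 338 667 mm⁴
Total I = 68 629 333 mm⁴.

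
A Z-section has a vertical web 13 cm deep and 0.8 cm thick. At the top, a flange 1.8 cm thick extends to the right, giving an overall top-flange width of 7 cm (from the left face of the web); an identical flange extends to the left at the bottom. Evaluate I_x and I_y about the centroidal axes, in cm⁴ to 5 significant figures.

Treat the section as a set of non-overlapping primitives; coordinates are from the bounding-box lower-left.
Web: 0.8 × 13, A = 10.4 cm², y = 6.5 cm, Ī = 146.4667 cm⁴.
Top flange (beyond web): 6.2 × 1.8, A = 11.16 cm², y = 12.1 cm, Ī = 3.0132 cm⁴.
Bottom flange (beyond web): 6.2 × 1.8, A = 11.16 cm², y = 0.9 cm, Ī = 3.0132 cm⁴.
Centroid: ȳ = ΣA·y / ΣA = 6.5 cm.
Transfer each piece to the centroidal x-axis using Ī + A·d² with d = y − 6.5:
  web: d = 0 cm → contributes +146.4667 cm⁴
  top flange (beyond web): d = 5.6 cm → contributes +352.9908 cm⁴
  bottom flange (beyond web): d = -5.6 cm → contributes +352.9908 cm⁴
Total I = 852.4483 cm⁴.
For the y-axis: x̄ = 6.6 cm.
Repeating about the centroidal y-axis gives I_y = 345.4731 cm⁴.

I_x ≈ 852.45 cm⁴, I_y ≈ 345.47 cm⁴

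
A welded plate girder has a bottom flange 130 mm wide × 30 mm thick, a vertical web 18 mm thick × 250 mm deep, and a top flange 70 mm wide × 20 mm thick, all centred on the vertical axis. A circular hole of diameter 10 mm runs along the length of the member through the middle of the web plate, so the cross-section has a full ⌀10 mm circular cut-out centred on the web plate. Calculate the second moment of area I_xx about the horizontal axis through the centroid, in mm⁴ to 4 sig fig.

Split into non-overlapping primitives; take the origin at the lower-left of the bounding box.
Bottom plate: 130 × 30, A = 3 900 mm², y = 15 mm, Ī = 292 500 mm⁴.
Web plate: 18 × 250, A = 4 500 mm², y = 155 mm, Ī = 23 437 500 mm⁴.
Top plate: 70 × 20, A = 1 400 mm², y = 290 mm, Ī = 46666.7 mm⁴.
Hole (subtracted): ⌀10, A = 78.5398 mm², y = 155 mm, Ī = 490.874 mm⁴.
Centroid: ȳ = ΣA·y / ΣA = 118.277 mm.
Transfer each piece to the horizontal axis through the centroid using Ī + A·d² with d = y − 118.277:
  bottom plate: d = -103.277 mm → contributes +41 890 539 mm⁴
  web plate: d = 36.7229 mm → contributes +29 506 064 mm⁴
  top plate: d = 171.723 mm → contributes +41 330 912 mm⁴
  hole: d = 36.7229 mm → contributes −106 407 mm⁴
Total I = 112 621 108 mm⁴.

I_xx ≈ 1.126 × 10⁸ mm⁴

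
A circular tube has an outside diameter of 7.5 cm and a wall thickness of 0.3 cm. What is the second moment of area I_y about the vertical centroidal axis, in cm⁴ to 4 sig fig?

Treat the section as a set of non-overlapping primitives; coordinates are from the bounding-box lower-left.
Outer circle: ⌀7.5, A = 44.1786 cm², x = 3.75 cm, Ī = 155.316 cm⁴.
Bore (subtracted): ⌀6.9, A = 37.3928 cm², x = 3.75 cm, Ī = 111.267 cm⁴.
By symmetry the centroid is at mid-width, x̄ = 3.75 cm.
All pieces are centred on the vertical centroidal axis, so I = ΣĪ (holes subtracted) = 44.0486 cm⁴.

I_y ≈ 44.05 cm⁴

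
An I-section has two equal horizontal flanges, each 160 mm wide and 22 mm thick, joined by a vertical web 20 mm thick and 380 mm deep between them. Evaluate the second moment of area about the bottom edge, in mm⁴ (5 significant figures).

Break the section into simple shapes (no overlaps), measuring from the bottom-left corner of the bounding box.
Bottom flange: 160 × 22, A = 3 520 mm², y = 11 mm, Ī = 141973.3 mm⁴.
Web: 20 × 380, A = 7 600 mm², y = 212 mm, Ī = 91 453 333 mm⁴.
Top flange: 160 × 22, A = 3 520 mm², y = 413 mm, Ī = 141973.3 mm⁴.
Transfer each piece to the bottom edge using Ī + A·d² with d = y − 0:
  bottom flange: d = 11 mm → contributes +567893.3 mm⁴
  web: d = 212 mm → contributes +433 027 733 mm⁴
  top flange: d = 413 mm → contributes +600 544 853 mm⁴
Total I = 1 034 140 480 mm⁴.

I_base ≈ 1.0341 × 10⁹ mm⁴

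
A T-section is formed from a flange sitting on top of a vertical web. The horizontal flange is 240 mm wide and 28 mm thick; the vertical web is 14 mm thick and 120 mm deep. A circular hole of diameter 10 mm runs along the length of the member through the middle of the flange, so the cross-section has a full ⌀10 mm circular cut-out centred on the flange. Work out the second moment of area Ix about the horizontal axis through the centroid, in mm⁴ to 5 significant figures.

Break the section into simple shapes (no overlaps), measuring from the bottom-left corner of the bounding box.
Flange: 240 × 28, A = 6 720 mm², y = 134 mm, Ī = 439 040 mm⁴.
Web: 14 × 120, A = 1 680 mm², y = 60 mm, Ī = 2 016 000 mm⁴.
Hole (subtracted): ⌀10, A = 78.53982 mm², y = 134 mm, Ī = 490.8739 mm⁴.
Centroid: ȳ = ΣA·y / ΣA = 119.0603 mm.
Transfer each piece to the horizontal axis through the centroid using Ī + A·d² with d = y − 119.0603:
  flange: d = 14.93969 mm → contributes +1 938 905 mm⁴
  web: d = -59.06031 mm → contributes +7 876 043 mm⁴
  hole: d = 14.93969 mm → contributes −18020.51 mm⁴
Total I = 9 796 927 mm⁴.

Ix ≈ 9.7969 × 10⁶ mm⁴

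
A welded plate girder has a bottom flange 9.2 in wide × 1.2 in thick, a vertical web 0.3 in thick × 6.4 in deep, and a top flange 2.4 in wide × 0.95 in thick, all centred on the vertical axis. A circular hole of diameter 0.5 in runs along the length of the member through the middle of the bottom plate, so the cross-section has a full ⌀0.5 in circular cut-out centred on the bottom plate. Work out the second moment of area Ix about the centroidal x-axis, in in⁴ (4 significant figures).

Ix ≈ 123.8 in⁴

Break the section into simple shapes (no overlaps), measuring from the bottom-left corner of the bounding box.
Bottom plate: 9.2 × 1.2, A = 11.04 in², y = 0.6 in, Ī = 1.3248 in⁴.
Web plate: 0.3 × 6.4, A = 1.92 in², y = 4.4 in, Ī = 6.5536 in⁴.
Top plate: 2.4 × 0.95, A = 2.28 in², y = 8.075 in, Ī = 0.171475 in⁴.
Hole (subtracted): ⌀0.5, A = 0.19635 in², y = 0.6 in, Ī = 0.00306796 in⁴.
Centroid: ȳ = ΣA·y / ΣA = 2.21789 in.
Transfer each piece to the centroidal x-axis using Ī + A·d² with d = y − 2.21789:
  bottom plate: d = -1.61789 in → contributes +30.2228 in⁴
  web plate: d = 2.18211 in → contributes +15.6959 in⁴
  top plate: d = 5.85711 in → contributes +78.3885 in⁴
  hole: d = -1.61789 in → contributes −0.517027 in⁴
Total I = 123.79 in⁴.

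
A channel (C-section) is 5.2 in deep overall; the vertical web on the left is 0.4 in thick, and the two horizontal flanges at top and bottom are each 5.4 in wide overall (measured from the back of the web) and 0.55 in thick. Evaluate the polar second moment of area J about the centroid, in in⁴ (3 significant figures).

Break the section into simple shapes (no overlaps), measuring from the bottom-left corner of the bounding box.
Web: 0.4 × 5.2, A = 2.08 in², y = 2.6 in, Ī = 4.6869 in⁴.
Top flange (beyond web): 5 × 0.55, A = 2.75 in², y = 4.925 in, Ī = 0.069323 in⁴.
Bottom flange (beyond web): 5 × 0.55, A = 2.75 in², y = 0.275 in, Ī = 0.069323 in⁴.
By symmetry the centroid is at mid-height, ȳ = 2.6 in.
Transfer each piece to the centroidal x-axis using Ī + A·d² with d = y − 2.6:
  web: d = 0 in → contributes +4.6869 in⁴
  top flange (beyond web): d = 2.325 in → contributes +14.935 in⁴
  bottom flange (beyond web): d = -2.325 in → contributes +14.935 in⁴
Total I = 34.557 in⁴.
For the y-axis: x̄ = 2.1591 in.
Repeating about the centroidal y-axis gives I_y = 22.488 in⁴.
Polar second moment: J = I_x + I_y = 57.045 in⁴.

J ≈ 57.0 in⁴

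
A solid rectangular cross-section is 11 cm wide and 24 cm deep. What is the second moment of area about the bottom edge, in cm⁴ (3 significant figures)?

The section: 11 × 24, A = 264 cm², y = 12 cm, Ī = 12 672 cm⁴.
Transfer it to a horizontal axis along the bottom face using Ī + A·d² with d = y − 0:
  the section: d = 12 cm → contributes +50 688 cm⁴
Total I = 50 688 cm⁴.

I_base ≈ 5.07 × 10⁴ cm⁴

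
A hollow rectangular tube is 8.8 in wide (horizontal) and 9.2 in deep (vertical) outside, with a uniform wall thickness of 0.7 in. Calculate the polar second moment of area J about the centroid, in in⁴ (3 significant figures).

Decompose the section into non-overlapping parts with the origin at the bottom-left of its bounding rectangle.
Outer rectangle: 8.8 × 9.2, A = 80.96 in², y = 4.6 in, Ī = 571.04 in⁴.
Inner void (subtracted): 7.4 × 7.8, A = 57.72 in², y = 4.6 in, Ī = 292.64 in⁴.
By symmetry the centroid is at mid-height, ȳ = 4.6 in.
All pieces are centred on the centroidal x-axis, so I = ΣĪ (holes subtracted) = 278.4 in⁴.
Repeating about the centroidal y-axis gives I_y = 259.07 in⁴.
Polar second moment: J = I_x + I_y = 537.46 in⁴.

J ≈ 537 in⁴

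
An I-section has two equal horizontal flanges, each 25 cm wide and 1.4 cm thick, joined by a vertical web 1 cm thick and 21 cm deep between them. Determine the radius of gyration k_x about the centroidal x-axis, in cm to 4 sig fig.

Break the section into simple shapes (no overlaps), measuring from the bottom-left corner of the bounding box.
Bottom flange: 25 × 1.4, A = 35 cm², y = 0.7 cm, Ī = 5.71667 cm⁴.
Web: 1 × 21, A = 21 cm², y = 11.9 cm, Ī = 771.75 cm⁴.
Top flange: 25 × 1.4, A = 35 cm², y = 23.1 cm, Ī = 5.71667 cm⁴.
By symmetry the centroid is at mid-height, ȳ = 11.9 cm.
Transfer each piece to the centroidal x-axis using Ī + A·d² with d = y − 11.9:
  bottom flange: d = -11.2 cm → contributes +4396.12 cm⁴
  web: d = 0 cm → contributes +771.75 cm⁴
  top flange: d = 11.2 cm → contributes +4396.12 cm⁴
Total I = 9563.98 cm⁴.
Radius of gyration: k = √(I/A) = √(9563.98 / 91) = 10.2518 cm.

k_x ≈ 10.25 cm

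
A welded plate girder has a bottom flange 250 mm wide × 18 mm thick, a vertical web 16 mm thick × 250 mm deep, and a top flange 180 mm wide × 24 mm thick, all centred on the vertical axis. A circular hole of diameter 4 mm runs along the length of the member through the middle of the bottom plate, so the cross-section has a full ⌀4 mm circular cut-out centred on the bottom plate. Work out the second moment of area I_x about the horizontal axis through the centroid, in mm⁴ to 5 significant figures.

I_x ≈ 1.8281 × 10⁸ mm⁴

Split into non-overlapping primitives; take the origin at the lower-left of the bounding box.
Bottom plate: 250 × 18, A = 4 500 mm², y = 9 mm, Ī = 121 500 mm⁴.
Web plate: 16 × 250, A = 4 000 mm², y = 143 mm, Ī = 20 833 333 mm⁴.
Top plate: 180 × 24, A = 4 320 mm², y = 280 mm, Ī = 207 360 mm⁴.
Hole (subtracted): ⌀4, A = 12.56637 mm², y = 9 mm, Ī = 12.56637 mm⁴.
Centroid: ȳ = ΣA·y / ΣA = 142.2601 mm.
Transfer each piece to the horizontal axis through the centroid using Ī + A·d² with d = y − 142.2601:
  bottom plate: d = -133.2601 mm → contributes +80 033 655 mm⁴
  web plate: d = 0.7398911 mm → contributes +20 835 523 mm⁴
  top plate: d = 137.7399 mm → contributes +82 167 599 mm⁴
  hole: d = -133.2601 mm → contributes −223169.4 mm⁴
Total I = 182 813 608 mm⁴.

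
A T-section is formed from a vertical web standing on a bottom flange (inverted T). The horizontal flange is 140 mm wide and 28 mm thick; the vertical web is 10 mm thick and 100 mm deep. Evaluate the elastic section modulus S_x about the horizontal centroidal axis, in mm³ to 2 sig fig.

Break the section into simple shapes (no overlaps), measuring from the bottom-left corner of the bounding box.
Flange: 140 × 28, A = 3 920 mm², y = 14 mm, Ī = 256 107 mm⁴.
Web: 10 × 100, A = 1 000 mm², y = 78 mm, Ī = 833 333 mm⁴.
Centroid: ȳ = ΣA·y / ΣA = 27.01 mm.
Transfer each piece to the horizontal centroidal axis using Ī + A·d² with d = y − 27.01:
  flange: d = -13.01 mm → contributes +919 416 mm⁴
  web: d = 50.99 mm → contributes +3 433 504 mm⁴
Total I = 4 352 920 mm⁴.
Extreme fibre distance c = 101 mm; S = I/c = 43 102 mm³.

S_x ≈ 4.3 × 10⁴ mm³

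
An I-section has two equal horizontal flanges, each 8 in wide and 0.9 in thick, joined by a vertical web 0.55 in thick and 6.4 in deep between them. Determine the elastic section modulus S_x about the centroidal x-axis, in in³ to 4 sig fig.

Decompose the section into non-overlapping parts with the origin at the bottom-left of its bounding rectangle.
Bottom flange: 8 × 0.9, A = 7.2 in², y = 0.45 in, Ī = 0.486 in⁴.
Web: 0.55 × 6.4, A = 3.52 in², y = 4.1 in, Ī = 12.0149 in⁴.
Top flange: 8 × 0.9, A = 7.2 in², y = 7.75 in, Ī = 0.486 in⁴.
By symmetry the centroid is at mid-height, ȳ = 4.1 in.
Transfer each piece to the centroidal x-axis using Ī + A·d² with d = y − 4.1:
  bottom flange: d = -3.65 in → contributes +96.408 in⁴
  web: d = 0 in → contributes +12.0149 in⁴
  top flange: d = 3.65 in → contributes +96.408 in⁴
Total I = 204.831 in⁴.
Extreme fibre distance c = 4.1 in; S = I/c = 49.9588 in³.

S_x ≈ 49.96 in³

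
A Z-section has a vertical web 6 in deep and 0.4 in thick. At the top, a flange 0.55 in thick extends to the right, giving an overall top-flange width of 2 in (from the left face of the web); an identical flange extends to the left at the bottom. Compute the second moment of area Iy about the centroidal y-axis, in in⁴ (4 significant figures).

Iy ≈ 2.167 in⁴

Decompose the section into non-overlapping parts with the origin at the bottom-left of its bounding rectangle.
Web: 0.4 × 6, A = 2.4 in², x = 1.8 in, Ī = 0.032 in⁴.
Top flange (beyond web): 1.6 × 0.55, A = 0.88 in², x = 2.8 in, Ī = 0.187733 in⁴.
Bottom flange (beyond web): 1.6 × 0.55, A = 0.88 in², x = 0.8 in, Ī = 0.187733 in⁴.
Centroid: x̄ = ΣA·x / ΣA = 1.8 in.
Transfer each piece to the centroidal y-axis using Ī + A·d² with d = x − 1.8:
  web: d = 0 in → contributes +0.032 in⁴
  top flange (beyond web): d = 1 in → contributes +1.06773 in⁴
  bottom flange (beyond web): d = -1 in → contributes +1.06773 in⁴
Total I = 2.16747 in⁴.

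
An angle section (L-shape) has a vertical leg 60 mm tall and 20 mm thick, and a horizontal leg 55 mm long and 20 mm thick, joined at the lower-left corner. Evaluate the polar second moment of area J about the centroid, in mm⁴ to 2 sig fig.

Treat the section as a set of non-overlapping primitives; coordinates are from the bounding-box lower-left.
Vertical leg: 20 × 60, A = 1 200 mm², y = 30 mm, Ī = 360 000 mm⁴.
Horizontal leg (remainder): 35 × 20, A = 700 mm², y = 10 mm, Ī = 23 333 mm⁴.
Centroid: ȳ = ΣA·y / ΣA = 22.63 mm.
Transfer each piece to the centroidal x-axis using Ī + A·d² with d = y − 22.63:
  vertical leg: d = 7.368 mm → contributes +425 152 mm⁴
  horizontal leg (remainder): d = -12.63 mm → contributes +135 023 mm⁴
Total I = 560 175 mm⁴.
For the y-axis: x̄ = 20.13 mm.
Repeating about the centroidal y-axis gives I_y = 445 800 mm⁴.
Polar second moment: J = I_x + I_y = 1 005 976 mm⁴.

J ≈ 1.0 × 10⁶ mm⁴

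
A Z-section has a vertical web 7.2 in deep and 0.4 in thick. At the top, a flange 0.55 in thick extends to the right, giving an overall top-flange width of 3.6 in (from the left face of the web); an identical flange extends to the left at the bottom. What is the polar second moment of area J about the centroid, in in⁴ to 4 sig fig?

Split into non-overlapping primitives; take the origin at the lower-left of the bounding box.
Web: 0.4 × 7.2, A = 2.88 in², y = 3.6 in, Ī = 12.4416 in⁴.
Top flange (beyond web): 3.2 × 0.55, A = 1.76 in², y = 6.925 in, Ī = 0.0443667 in⁴.
Bottom flange (beyond web): 3.2 × 0.55, A = 1.76 in², y = 0.275 in, Ī = 0.0443667 in⁴.
Centroid: ȳ = ΣA·y / ΣA = 3.6 in.
Transfer each piece to the centroidal x-axis using Ī + A·d² with d = y − 3.6:
  web: d = 0 in → contributes +12.4416 in⁴
  top flange (beyond web): d = 3.325 in → contributes +19.5023 in⁴
  bottom flange (beyond web): d = -3.325 in → contributes +19.5023 in⁴
Total I = 51.4461 in⁴.
For the y-axis: x̄ = 3.4 in.
Repeating about the centroidal y-axis gives I_y = 14.4469 in⁴.
Polar second moment: J = I_x + I_y = 65.8931 in⁴.

J ≈ 65.89 in⁴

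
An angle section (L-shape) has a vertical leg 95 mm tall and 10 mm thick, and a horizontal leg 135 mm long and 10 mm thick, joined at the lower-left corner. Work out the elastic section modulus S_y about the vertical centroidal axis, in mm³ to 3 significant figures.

Break the section into simple shapes (no overlaps), measuring from the bottom-left corner of the bounding box.
Vertical leg: 10 × 95, A = 950 mm², x = 5 mm, Ī = 7916.7 mm⁴.
Horizontal leg (remainder): 125 × 10, A = 1 250 mm², x = 72.5 mm, Ī = 1 627 604 mm⁴.
Centroid: x̄ = ΣA·x / ΣA = 43.352 mm.
Transfer each piece to the vertical centroidal axis using Ī + A·d² with d = x − 43.352:
  vertical leg: d = -38.352 mm → contributes +1 405 269 mm⁴
  horizontal leg (remainder): d = 29.148 mm → contributes +2 689 592 mm⁴
Total I = 4 094 860 mm⁴.
Extreme fibre distance c = 91.648 mm; S = I/c = 44 680 mm³.

S_y ≈ 4.47 × 10⁴ mm³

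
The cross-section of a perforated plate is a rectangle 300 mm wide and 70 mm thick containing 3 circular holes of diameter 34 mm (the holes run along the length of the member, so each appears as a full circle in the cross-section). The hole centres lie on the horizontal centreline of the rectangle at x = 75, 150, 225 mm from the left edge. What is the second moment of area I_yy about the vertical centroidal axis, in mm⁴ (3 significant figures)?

I_yy ≈ 1.47 × 10⁸ mm⁴

Treat the section as a set of non-overlapping primitives; coordinates are from the bounding-box lower-left.
Plate: 300 × 70, A = 21 000 mm², x = 150 mm, Ī = 157 500 000 mm⁴.
Hole 1 (subtracted): ⌀34, A = 907.92 mm², x = 75 mm, Ī = 65 597 mm⁴.
Hole 2 (subtracted): ⌀34, A = 907.92 mm², x = 150 mm, Ī = 65 597 mm⁴.
Hole 3 (subtracted): ⌀34, A = 907.92 mm², x = 225 mm, Ī = 65 597 mm⁴.
By symmetry the centroid is at mid-width, x̄ = 150 mm.
Transfer each piece to the vertical centroidal axis using Ī + A·d² with d = x − 150:
  plate: d = 0 mm → contributes +157 500 000 mm⁴
  hole 1: d = -75 mm → contributes −5 172 649 mm⁴
  hole 2: d = 0 mm → contributes −65 597 mm⁴
  hole 3: d = 75 mm → contributes −5 172 649 mm⁴
Total I = 147 089 105 mm⁴.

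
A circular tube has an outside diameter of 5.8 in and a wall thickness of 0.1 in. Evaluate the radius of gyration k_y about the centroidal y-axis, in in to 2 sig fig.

Decompose the section into non-overlapping parts with the origin at the bottom-left of its bounding rectangle.
Outer circle: ⌀5.8, A = 26.42 in², x = 2.9 in, Ī = 55.55 in⁴.
Bore (subtracted): ⌀5.6, A = 24.63 in², x = 2.9 in, Ī = 48.27 in⁴.
By symmetry the centroid is at mid-width, x̄ = 2.9 in.
All pieces are centred on the centroidal y-axis, so I = ΣĪ (holes subtracted) = 7.275 in⁴.
Radius of gyration: k = √(I/A) = √(7.275 / 1.791) = 2.016 in.

k_y ≈ 2.0 in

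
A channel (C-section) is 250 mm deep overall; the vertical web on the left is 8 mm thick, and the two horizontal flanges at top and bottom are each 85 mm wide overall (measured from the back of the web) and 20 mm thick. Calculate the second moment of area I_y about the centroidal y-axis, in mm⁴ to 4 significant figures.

Split into non-overlapping primitives; take the origin at the lower-left of the bounding box.
Web: 8 × 250, A = 2 000 mm², x = 4 mm, Ī = 10666.7 mm⁴.
Top flange (beyond web): 77 × 20, A = 1 540 mm², x = 46.5 mm, Ī = 760 888 mm⁴.
Bottom flange (beyond web): 77 × 20, A = 1 540 mm², x = 46.5 mm, Ī = 760 888 mm⁴.
Centroid: x̄ = ΣA·x / ΣA = 29.7677 mm.
Transfer each piece to the centroidal y-axis using Ī + A·d² with d = x − 29.7677:
  web: d = -25.7677 mm → contributes +1 338 617 mm⁴
  top flange (beyond web): d = 16.7323 mm → contributes +1 192 041 mm⁴
  bottom flange (beyond web): d = 16.7323 mm → contributes +1 192 041 mm⁴
Total I = 3 722 699 mm⁴.

I_y ≈ 3.723 × 10⁶ mm⁴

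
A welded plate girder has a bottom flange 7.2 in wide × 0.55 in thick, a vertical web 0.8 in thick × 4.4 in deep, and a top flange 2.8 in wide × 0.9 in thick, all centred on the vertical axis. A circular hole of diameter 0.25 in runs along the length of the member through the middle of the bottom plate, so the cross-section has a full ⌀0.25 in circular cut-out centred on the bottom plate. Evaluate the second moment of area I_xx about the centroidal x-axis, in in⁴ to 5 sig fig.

I_xx ≈ 46.697 in⁴

Treat the section as a set of non-overlapping primitives; coordinates are from the bounding-box lower-left.
Bottom plate: 7.2 × 0.55, A = 3.96 in², y = 0.275 in, Ī = 0.099825 in⁴.
Web plate: 0.8 × 4.4, A = 3.52 in², y = 2.75 in, Ī = 5.678933 in⁴.
Top plate: 2.8 × 0.9, A = 2.52 in², y = 5.4 in, Ī = 0.1701 in⁴.
Hole (subtracted): ⌀0.25, A = 0.04908739 in², y = 0.275 in, Ī = 0.0001917476 in⁴.
Centroid: ȳ = ΣA·y / ΣA = 2.448368 in.
Transfer each piece to the centroidal x-axis using Ī + A·d² with d = y − 2.448368:
  bottom plate: d = -2.173368 in → contributes +18.80501 in⁴
  web plate: d = 0.3016315 in → contributes +5.999188 in⁴
  top plate: d = 2.951632 in → contributes +22.12466 in⁴
  hole: d = -2.173368 in → contributes −0.2320575 in⁴
Total I = 46.6968 in⁴.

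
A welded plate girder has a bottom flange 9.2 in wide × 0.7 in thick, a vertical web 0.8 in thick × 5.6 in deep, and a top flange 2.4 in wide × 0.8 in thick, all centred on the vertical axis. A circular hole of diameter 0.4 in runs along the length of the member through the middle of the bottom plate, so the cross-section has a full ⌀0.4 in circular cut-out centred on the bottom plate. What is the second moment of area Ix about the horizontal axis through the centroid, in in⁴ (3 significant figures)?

Decompose the section into non-overlapping parts with the origin at the bottom-left of its bounding rectangle.
Bottom plate: 9.2 × 0.7, A = 6.44 in², y = 0.35 in, Ī = 0.26297 in⁴.
Web plate: 0.8 × 5.6, A = 4.48 in², y = 3.5 in, Ī = 11.708 in⁴.
Top plate: 2.4 × 0.8, A = 1.92 in², y = 6.7 in, Ī = 0.1024 in⁴.
Hole (subtracted): ⌀0.4, A = 0.12566 in², y = 0.35 in, Ī = 0.0012566 in⁴.
Centroid: ȳ = ΣA·y / ΣA = 2.4188 in.
Transfer each piece to the horizontal axis through the centroid using Ī + A·d² with d = y − 2.4188:
  bottom plate: d = -2.0688 in → contributes +27.827 in⁴
  web plate: d = 1.0812 in → contributes +16.944 in⁴
  top plate: d = 4.2812 in → contributes +35.293 in⁴
  hole: d = -2.0688 in → contributes −0.53911 in⁴
Total I = 79.525 in⁴.

Ix ≈ 79.5 in⁴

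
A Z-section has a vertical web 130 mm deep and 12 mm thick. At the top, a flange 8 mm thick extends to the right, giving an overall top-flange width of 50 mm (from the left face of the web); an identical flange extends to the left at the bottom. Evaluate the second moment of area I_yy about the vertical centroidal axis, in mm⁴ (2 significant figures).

I_yy ≈ 4.7 × 10⁵ mm⁴

Treat the section as a set of non-overlapping primitives; coordinates are from the bounding-box lower-left.
Web: 12 × 130, A = 1 560 mm², x = 44 mm, Ī = 18 720 mm⁴.
Top flange (beyond web): 38 × 8, A = 304 mm², x = 69 mm, Ī = 36 581 mm⁴.
Bottom flange (beyond web): 38 × 8, A = 304 mm², x = 19 mm, Ī = 36 581 mm⁴.
Centroid: x̄ = ΣA·x / ΣA = 44 mm.
Transfer each piece to the vertical centroidal axis using Ī + A·d² with d = x − 44:
  web: d = 0 mm → contributes +18 720 mm⁴
  top flange (beyond web): d = 25 mm → contributes +226 581 mm⁴
  bottom flange (beyond web): d = -25 mm → contributes +226 581 mm⁴
Total I = 471 883 mm⁴.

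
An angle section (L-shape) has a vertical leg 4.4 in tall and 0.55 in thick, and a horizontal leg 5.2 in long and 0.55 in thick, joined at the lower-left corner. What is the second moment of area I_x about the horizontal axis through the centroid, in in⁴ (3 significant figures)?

I_x ≈ 8.58 in⁴

Decompose the section into non-overlapping parts with the origin at the bottom-left of its bounding rectangle.
Vertical leg: 0.55 × 4.4, A = 2.42 in², y = 2.2 in, Ī = 3.9043 in⁴.
Horizontal leg (remainder): 4.65 × 0.55, A = 2.5575 in², y = 0.275 in, Ī = 0.06447 in⁴.
Centroid: ȳ = ΣA·y / ΣA = 1.2109 in.
Transfer each piece to the horizontal axis through the centroid using Ī + A·d² with d = y − 1.2109:
  vertical leg: d = 0.98909 in → contributes +6.2717 in⁴
  horizontal leg (remainder): d = -0.93591 in → contributes +2.3047 in⁴
Total I = 8.5764 in⁴.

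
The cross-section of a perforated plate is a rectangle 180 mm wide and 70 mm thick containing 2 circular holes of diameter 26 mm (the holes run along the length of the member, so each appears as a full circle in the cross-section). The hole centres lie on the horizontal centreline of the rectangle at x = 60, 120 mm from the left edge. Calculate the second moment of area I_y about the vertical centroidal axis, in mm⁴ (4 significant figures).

Split into non-overlapping primitives; take the origin at the lower-left of the bounding box.
Plate: 180 × 70, A = 12 600 mm², x = 90 mm, Ī = 34 020 000 mm⁴.
Hole 1 (subtracted): ⌀26, A = 530.929 mm², x = 60 mm, Ī = 22431.8 mm⁴.
Hole 2 (subtracted): ⌀26, A = 530.929 mm², x = 120 mm, Ī = 22431.8 mm⁴.
By symmetry the centroid is at mid-width, x̄ = 90 mm.
Transfer each piece to the vertical centroidal axis using Ī + A·d² with d = x − 90:
  plate: d = 0 mm → contributes +34 020 000 mm⁴
  hole 1: d = -30 mm → contributes −500 268 mm⁴
  hole 2: d = 30 mm → contributes −500 268 mm⁴
Total I = 33 019 464 mm⁴.

I_y ≈ 3.302 × 10⁷ mm⁴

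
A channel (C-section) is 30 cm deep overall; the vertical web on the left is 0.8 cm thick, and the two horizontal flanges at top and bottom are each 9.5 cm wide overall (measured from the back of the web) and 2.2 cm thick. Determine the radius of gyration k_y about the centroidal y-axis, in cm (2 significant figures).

k_y ≈ 3.0 cm

Split into non-overlapping primitives; take the origin at the lower-left of the bounding box.
Web: 0.8 × 30, A = 24 cm², x = 0.4 cm, Ī = 1.28 cm⁴.
Top flange (beyond web): 8.7 × 2.2, A = 19.14 cm², x = 5.15 cm, Ī = 120.7 cm⁴.
Bottom flange (beyond web): 8.7 × 2.2, A = 19.14 cm², x = 5.15 cm, Ī = 120.7 cm⁴.
Centroid: x̄ = ΣA·x / ΣA = 3.32 cm.
Transfer each piece to the centroidal y-axis using Ī + A·d² with d = x − 3.32:
  web: d = -2.92 cm → contributes +205.9 cm⁴
  top flange (beyond web): d = 1.83 cm → contributes +184.9 cm⁴
  bottom flange (beyond web): d = 1.83 cm → contributes +184.9 cm⁴
Total I = 575.6 cm⁴.
Radius of gyration: k = √(I/A) = √(575.6 / 62.28) = 3.04 cm.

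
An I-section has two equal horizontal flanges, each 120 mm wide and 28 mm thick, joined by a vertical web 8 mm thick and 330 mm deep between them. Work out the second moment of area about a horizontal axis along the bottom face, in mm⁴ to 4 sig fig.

I_base ≈ 5.884 × 10⁸ mm⁴

Decompose the section into non-overlapping parts with the origin at the bottom-left of its bounding rectangle.
Bottom flange: 120 × 28, A = 3 360 mm², y = 14 mm, Ī = 219 520 mm⁴.
Web: 8 × 330, A = 2 640 mm², y = 193 mm, Ī = 23 958 000 mm⁴.
Top flange: 120 × 28, A = 3 360 mm², y = 372 mm, Ī = 219 520 mm⁴.
Transfer each piece to the bottom edge using Ī + A·d² with d = y − 0:
  bottom flange: d = 14 mm → contributes +878 080 mm⁴
  web: d = 193 mm → contributes +122 295 360 mm⁴
  top flange: d = 372 mm → contributes +465 189 760 mm⁴
Total I = 588 363 200 mm⁴.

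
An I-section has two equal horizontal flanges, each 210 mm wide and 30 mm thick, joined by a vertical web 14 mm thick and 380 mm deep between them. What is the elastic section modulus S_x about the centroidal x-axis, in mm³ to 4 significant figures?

S_x ≈ 2.702 × 10⁶ mm³

Decompose the section into non-overlapping parts with the origin at the bottom-left of its bounding rectangle.
Bottom flange: 210 × 30, A = 6 300 mm², y = 15 mm, Ī = 472 500 mm⁴.
Web: 14 × 380, A = 5 320 mm², y = 220 mm, Ī = 64 017 333 mm⁴.
Top flange: 210 × 30, A = 6 300 mm², y = 425 mm, Ī = 472 500 mm⁴.
By symmetry the centroid is at mid-height, ȳ = 220 mm.
Transfer each piece to the centroidal x-axis using Ī + A·d² with d = y − 220:
  bottom flange: d = -205 mm → contributes +265 230 000 mm⁴
  web: d = 0 mm → contributes +64 017 333 mm⁴
  top flange: d = 205 mm → contributes +265 230 000 mm⁴
Total I = 594 477 333 mm⁴.
Extreme fibre distance c = 220 mm; S = I/c = 2 702 170 mm³.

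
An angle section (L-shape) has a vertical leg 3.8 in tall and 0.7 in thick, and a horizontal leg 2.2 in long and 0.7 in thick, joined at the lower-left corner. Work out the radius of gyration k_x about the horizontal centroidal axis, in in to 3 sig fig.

k_x ≈ 1.17 in

Decompose the section into non-overlapping parts with the origin at the bottom-left of its bounding rectangle.
Vertical leg: 0.7 × 3.8, A = 2.66 in², y = 1.9 in, Ī = 3.2009 in⁴.
Horizontal leg (remainder): 1.5 × 0.7, A = 1.05 in², y = 0.35 in, Ī = 0.042875 in⁴.
Centroid: ȳ = ΣA·y / ΣA = 1.4613 in.
Transfer each piece to the horizontal centroidal axis using Ī + A·d² with d = y − 1.4613:
  vertical leg: d = 0.43868 in → contributes +3.7128 in⁴
  horizontal leg (remainder): d = -1.1113 in → contributes +1.3397 in⁴
Total I = 5.0524 in⁴.
Radius of gyration: k = √(I/A) = √(5.0524 / 3.71) = 1.167 in.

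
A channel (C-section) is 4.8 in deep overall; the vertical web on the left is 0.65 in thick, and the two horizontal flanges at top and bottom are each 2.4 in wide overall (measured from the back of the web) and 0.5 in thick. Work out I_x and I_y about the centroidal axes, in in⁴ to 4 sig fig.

I_x ≈ 14.12 in⁴, I_y ≈ 2.171 in⁴

Treat the section as a set of non-overlapping primitives; coordinates are from the bounding-box lower-left.
Web: 0.65 × 4.8, A = 3.12 in², y = 2.4 in, Ī = 5.9904 in⁴.
Top flange (beyond web): 1.75 × 0.5, A = 0.875 in², y = 4.55 in, Ī = 0.0182292 in⁴.
Bottom flange (beyond web): 1.75 × 0.5, A = 0.875 in², y = 0.25 in, Ī = 0.0182292 in⁴.
By symmetry the centroid is at mid-height, ȳ = 2.4 in.
Transfer each piece to the centroidal x-axis using Ī + A·d² with d = y − 2.4:
  web: d = 0 in → contributes +5.9904 in⁴
  top flange (beyond web): d = 2.15 in → contributes +4.06292 in⁴
  bottom flange (beyond web): d = -2.15 in → contributes +4.06292 in⁴
Total I = 14.1162 in⁴.
For the y-axis: x̄ = 0.756211 in.
Repeating about the centroidal y-axis gives I_y = 2.17092 in⁴.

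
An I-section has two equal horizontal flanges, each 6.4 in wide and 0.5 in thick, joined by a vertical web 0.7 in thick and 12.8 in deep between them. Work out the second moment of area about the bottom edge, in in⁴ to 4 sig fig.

I_base ≈ 1137 in⁴

Treat the section as a set of non-overlapping primitives; coordinates are from the bounding-box lower-left.
Bottom flange: 6.4 × 0.5, A = 3.2 in², y = 0.25 in, Ī = 0.0666667 in⁴.
Web: 0.7 × 12.8, A = 8.96 in², y = 6.9 in, Ī = 122.334 in⁴.
Top flange: 6.4 × 0.5, A = 3.2 in², y = 13.55 in, Ī = 0.0666667 in⁴.
Transfer each piece to the bottom edge using Ī + A·d² with d = y − 0:
  bottom flange: d = 0.25 in → contributes +0.266667 in⁴
  web: d = 6.9 in → contributes +548.919 in⁴
  top flange: d = 13.55 in → contributes +587.595 in⁴
Total I = 1136.78 in⁴.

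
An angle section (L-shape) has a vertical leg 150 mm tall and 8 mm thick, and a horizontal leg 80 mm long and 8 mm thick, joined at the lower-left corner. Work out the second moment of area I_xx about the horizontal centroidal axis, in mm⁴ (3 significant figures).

Decompose the section into non-overlapping parts with the origin at the bottom-left of its bounding rectangle.
Vertical leg: 8 × 150, A = 1 200 mm², y = 75 mm, Ī = 2 250 000 mm⁴.
Horizontal leg (remainder): 72 × 8, A = 576 mm², y = 4 mm, Ī = 3 072 mm⁴.
Centroid: ȳ = ΣA·y / ΣA = 51.973 mm.
Transfer each piece to the horizontal centroidal axis using Ī + A·d² with d = y − 51.973:
  vertical leg: d = 23.027 mm → contributes +2 886 293 mm⁴
  horizontal leg (remainder): d = -47.973 mm → contributes +1 328 682 mm⁴
Total I = 4 214 975 mm⁴.

I_xx ≈ 4.21 × 10⁶ mm⁴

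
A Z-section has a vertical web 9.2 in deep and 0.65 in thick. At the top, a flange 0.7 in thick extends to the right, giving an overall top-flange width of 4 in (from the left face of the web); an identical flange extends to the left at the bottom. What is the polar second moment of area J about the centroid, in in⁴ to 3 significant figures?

Split into non-overlapping primitives; take the origin at the lower-left of the bounding box.
Web: 0.65 × 9.2, A = 5.98 in², y = 4.6 in, Ī = 42.179 in⁴.
Top flange (beyond web): 3.35 × 0.7, A = 2.345 in², y = 8.85 in, Ī = 0.095754 in⁴.
Bottom flange (beyond web): 3.35 × 0.7, A = 2.345 in², y = 0.35 in, Ī = 0.095754 in⁴.
Centroid: ȳ = ΣA·y / ΣA = 4.6 in.
Transfer each piece to the centroidal x-axis using Ī + A·d² with d = y − 4.6:
  web: d = 0 in → contributes +42.179 in⁴
  top flange (beyond web): d = 4.25 in → contributes +42.452 in⁴
  bottom flange (beyond web): d = -4.25 in → contributes +42.452 in⁴
Total I = 127.08 in⁴.
For the y-axis: x̄ = 3.675 in.
Repeating about the centroidal y-axis gives I_y = 23.357 in⁴.
Polar second moment: J = I_x + I_y = 150.44 in⁴.

J ≈ 150 in⁴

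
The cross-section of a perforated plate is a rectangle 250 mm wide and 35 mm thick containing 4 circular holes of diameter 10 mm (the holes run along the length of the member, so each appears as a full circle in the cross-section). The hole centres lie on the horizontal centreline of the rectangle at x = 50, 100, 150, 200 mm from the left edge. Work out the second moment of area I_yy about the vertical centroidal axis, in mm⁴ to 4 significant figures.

Split into non-overlapping primitives; take the origin at the lower-left of the bounding box.
Plate: 250 × 35, A = 8 750 mm², x = 125 mm, Ī = 45 572 917 mm⁴.
Hole 1 (subtracted): ⌀10, A = 78.5398 mm², x = 50 mm, Ī = 490.874 mm⁴.
Hole 2 (subtracted): ⌀10, A = 78.5398 mm², x = 100 mm, Ī = 490.874 mm⁴.
Hole 3 (subtracted): ⌀10, A = 78.5398 mm², x = 150 mm, Ī = 490.874 mm⁴.
Hole 4 (subtracted): ⌀10, A = 78.5398 mm², x = 200 mm, Ī = 490.874 mm⁴.
By symmetry the centroid is at mid-width, x̄ = 125 mm.
Transfer each piece to the vertical centroidal axis using Ī + A·d² with d = x − 125:
  plate: d = 0 mm → contributes +45 572 917 mm⁴
  hole 1: d = -75 mm → contributes −442 277 mm⁴
  hole 2: d = -25 mm → contributes −49578.3 mm⁴
  hole 3: d = 25 mm → contributes −49578.3 mm⁴
  hole 4: d = 75 mm → contributes −442 277 mm⁴
Total I = 44 589 205 mm⁴.

I_yy ≈ 4.459 × 10⁷ mm⁴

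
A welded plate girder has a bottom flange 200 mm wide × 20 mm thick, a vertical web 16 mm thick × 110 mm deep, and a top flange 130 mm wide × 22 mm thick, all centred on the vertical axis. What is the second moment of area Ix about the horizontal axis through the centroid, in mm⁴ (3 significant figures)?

Ix ≈ 3.08 × 10⁷ mm⁴

Break the section into simple shapes (no overlaps), measuring from the bottom-left corner of the bounding box.
Bottom plate: 200 × 20, A = 4 000 mm², y = 10 mm, Ī = 133 333 mm⁴.
Web plate: 16 × 110, A = 1 760 mm², y = 75 mm, Ī = 1 774 667 mm⁴.
Top plate: 130 × 22, A = 2 860 mm², y = 141 mm, Ī = 115 353 mm⁴.
Centroid: ȳ = ΣA·y / ΣA = 66.735 mm.
Transfer each piece to the horizontal axis through the centroid using Ī + A·d² with d = y − 66.735:
  bottom plate: d = -56.735 mm → contributes +13 009 001 mm⁴
  web plate: d = 8.2645 mm → contributes +1 894 878 mm⁴
  top plate: d = 74.265 mm → contributes +15 888 871 mm⁴
Total I = 30 792 750 mm⁴.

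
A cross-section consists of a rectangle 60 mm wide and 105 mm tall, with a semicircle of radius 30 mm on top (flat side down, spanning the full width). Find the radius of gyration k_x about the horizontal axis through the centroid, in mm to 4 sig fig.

Split into non-overlapping primitives; take the origin at the lower-left of the bounding box.
Rectangular body: 60 × 105, A = 6 300 mm², y = 52.5 mm, Ī = 5 788 125 mm⁴.
Semicircular cap: semicircle r = 30, A = 1413.72 mm², y = 117.732 mm, Ī = 88903.1 mm⁴.
Centroid: ȳ = ΣA·y / ΣA = 64.4553 mm.
Transfer each piece to the horizontal axis through the centroid using Ī + A·d² with d = y − 64.4553:
  rectangular body: d = -11.9553 mm → contributes +6 688 585 mm⁴
  semicircular cap: d = 53.2771 mm → contributes +4 101 659 mm⁴
Total I = 10 790 245 mm⁴.
Radius of gyration: k = √(I/A) = √(10 790 245 / 7713.72) = 37.4011 mm.

k_x ≈ 37.40 mm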